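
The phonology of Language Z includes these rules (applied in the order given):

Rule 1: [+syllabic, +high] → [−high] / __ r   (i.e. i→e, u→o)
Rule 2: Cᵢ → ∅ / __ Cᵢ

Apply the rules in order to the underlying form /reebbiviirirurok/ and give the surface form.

Rule 1 (pre-rhotic lowering): /i/ is a high vowel immediately before /r/, so it lowers to [e]. /i/ is a high vowel immediately before /r/, so it lowers to [e]. /u/ is a high vowel immediately before /r/, so it lowers to [o]. /reebbiviirirurok/ → reebbiviererorok.
Rule 2 (degemination): /bb/ is a geminate; the first /b/ deletes. /reebbiviererorok/ → reebiviererorok.

reebiviererorok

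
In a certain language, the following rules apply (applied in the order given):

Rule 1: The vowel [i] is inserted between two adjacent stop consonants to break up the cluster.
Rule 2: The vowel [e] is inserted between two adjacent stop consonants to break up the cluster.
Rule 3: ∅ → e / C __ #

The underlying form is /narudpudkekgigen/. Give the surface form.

narudipudikekigigene

Rule 1 (stop-cluster i-epenthesis): /d/ and /p/ form a stop–stop cluster, so [i] is inserted between them. /d/ and /k/ form a stop–stop cluster, so [i] is inserted between them. /k/ and /g/ form a stop–stop cluster, so [i] is inserted between them. /narudpudkekgigen/ → narudipudikekigigen.
Rule 2 (stop-cluster e-epenthesis): no segment meets the environment; /narudipudikekigigen/ is unchanged.
Rule 3 (final e-epenthesis): the form ends in the consonant /n/, so [e] is inserted word-finally. /narudipudikekigigen/ → narudipudikekigigene.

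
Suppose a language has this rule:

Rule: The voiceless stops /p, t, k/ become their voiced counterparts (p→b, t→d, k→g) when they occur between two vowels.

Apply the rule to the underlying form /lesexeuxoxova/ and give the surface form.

lesexeuxoxova

No segment of /lesexeuxoxova/ meets the structural description of the rule, so the form surfaces unchanged.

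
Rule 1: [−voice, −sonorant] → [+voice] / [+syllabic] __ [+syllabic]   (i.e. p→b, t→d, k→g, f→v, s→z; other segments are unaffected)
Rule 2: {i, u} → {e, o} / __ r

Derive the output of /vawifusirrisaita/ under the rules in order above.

vawivuzerrizaida

Rule 1 (intervocalic voicing): /f/ is a voiceless obstruent between vowels /i/ and /u/, so it voices to [v]. /s/ is a voiceless obstruent between vowels /u/ and /i/, so it voices to [z]. /s/ is a voiceless obstruent between vowels /i/ and /a/, so it voices to [z]. /t/ is a voiceless obstruent between vowels /i/ and /a/, so it voices to [d]. /vawifusirrisaita/ → vawivuzirrizaida.
Rule 2 (pre-rhotic lowering): /i/ is a high vowel immediately before /r/, so it lowers to [e]. /vawivuzirrizaida/ → vawivuzerrizaida.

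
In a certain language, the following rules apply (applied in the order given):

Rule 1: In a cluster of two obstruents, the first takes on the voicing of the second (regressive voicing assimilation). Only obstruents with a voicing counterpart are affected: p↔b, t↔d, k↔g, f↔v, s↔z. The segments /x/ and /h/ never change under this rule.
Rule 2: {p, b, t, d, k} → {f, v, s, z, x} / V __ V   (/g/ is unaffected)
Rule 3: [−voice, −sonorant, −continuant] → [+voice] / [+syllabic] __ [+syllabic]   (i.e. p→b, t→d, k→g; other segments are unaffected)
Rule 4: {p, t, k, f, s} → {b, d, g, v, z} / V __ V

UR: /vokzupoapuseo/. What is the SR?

Rule 1 (regressive voicing assimilation): /k/ precedes the voiced obstruent /z/, so it voices to [g] by assimilation. /vokzupoapuseo/ → vogzupoapuseo.
Rule 2 (intervocalic spirantization): /p/ is a stop between vowels /u/ and /o/, so it spirantizes to the fricative [f]. /p/ is a stop between vowels /a/ and /u/, so it spirantizes to the fricative [f]. /vogzupoapuseo/ → vogzufoafuseo.
Rule 3 (intervocalic voicing): no segment meets the environment; /vogzufoafuseo/ is unchanged.
Rule 4 (intervocalic voicing): /f/ is a voiceless obstruent between vowels /u/ and /o/, so it voices to [v]. /f/ is a voiceless obstruent between vowels /a/ and /u/, so it voices to [v]. /s/ is a voiceless obstruent between vowels /u/ and /e/, so it voices to [z]. /vogzufoafuseo/ → vogzuvoavuzeo.

vogzuvoavuzeo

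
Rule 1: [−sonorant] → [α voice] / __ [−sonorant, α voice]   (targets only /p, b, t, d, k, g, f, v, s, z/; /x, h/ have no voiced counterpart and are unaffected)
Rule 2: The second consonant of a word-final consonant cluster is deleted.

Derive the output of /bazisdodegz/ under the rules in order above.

bazizdodeg

Rule 1 (regressive voicing assimilation): /s/ precedes the voiced obstruent /d/, so it voices to [z] by assimilation. /bazisdodegz/ → bazizdodegz.
Rule 2 (final cluster simplification): /z/ is the second consonant of a word-final cluster /gz/, so it deletes. /bazizdodegz/ → bazizdodeg.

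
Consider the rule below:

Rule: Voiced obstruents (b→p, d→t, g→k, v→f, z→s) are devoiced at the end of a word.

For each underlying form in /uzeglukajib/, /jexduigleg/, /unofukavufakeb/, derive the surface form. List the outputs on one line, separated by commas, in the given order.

uzeglukajip, jexduiglek, unofukavufakep

/uzeglukajib/: /b/ is a voiced obstruent in word-final position, so it devoices to [p]. → [uzeglukajip].
/jexduigleg/: /g/ is a voiced obstruent in word-final position, so it devoices to [k]. → [jexduiglek].
/unofukavufakeb/: /b/ is a voiced obstruent in word-final position, so it devoices to [p]. → [unofukavufakep].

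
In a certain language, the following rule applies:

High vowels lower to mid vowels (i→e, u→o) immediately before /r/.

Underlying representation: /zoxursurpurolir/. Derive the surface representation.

zoxorsorporoler

/u/ is a high vowel immediately before /r/, so it lowers to [o].
/u/ is a high vowel immediately before /r/, so it lowers to [o].
/u/ is a high vowel immediately before /r/, so it lowers to [o].
/i/ is a high vowel immediately before /r/, so it lowers to [e].
Surface form: [zoxorsorporoler].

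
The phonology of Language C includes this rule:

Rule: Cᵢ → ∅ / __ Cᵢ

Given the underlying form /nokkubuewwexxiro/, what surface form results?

/kk/ is a geminate; the first /k/ deletes.
/ww/ is a geminate; the first /w/ deletes.
/xx/ is a geminate; the first /x/ deletes.
The other instances of /n/, /k/, /b/, /w/, /x/, /r/ do not occur in the required environment and remain unchanged.
Surface form: [nokubuewexiro].

nokubuewexiro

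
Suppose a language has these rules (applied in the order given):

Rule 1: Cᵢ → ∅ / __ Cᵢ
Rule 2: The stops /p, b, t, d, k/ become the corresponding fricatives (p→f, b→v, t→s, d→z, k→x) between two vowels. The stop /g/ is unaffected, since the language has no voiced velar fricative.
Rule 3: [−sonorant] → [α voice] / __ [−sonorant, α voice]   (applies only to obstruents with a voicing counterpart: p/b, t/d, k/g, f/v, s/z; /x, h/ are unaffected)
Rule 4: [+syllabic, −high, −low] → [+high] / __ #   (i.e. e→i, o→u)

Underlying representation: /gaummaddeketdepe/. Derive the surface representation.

Rule 1 (degemination): /mm/ is a geminate; the first /m/ deletes. /dd/ is a geminate; the first /d/ deletes. /gaummaddeketdepe/ → gaumadeketdepe.
Rule 2 (intervocalic spirantization): /d/ is a stop between vowels /a/ and /e/, so it spirantizes to the fricative [z]. /k/ is a stop between vowels /e/ and /e/, so it spirantizes to the fricative [x]. /p/ is a stop between vowels /e/ and /e/, so it spirantizes to the fricative [f]. /gaumadeketdepe/ → gaumazexetdefe.
Rule 3 (regressive voicing assimilation): /t/ precedes the voiced obstruent /d/, so it voices to [d] by assimilation. /gaumazexetdefe/ → gaumazexeddefe.
Rule 4 (final vowel raising): /e/ is a mid vowel in word-final position, so it raises to [i]. /gaumazexeddefe/ → gaumazexeddefi.

gaumazexeddefi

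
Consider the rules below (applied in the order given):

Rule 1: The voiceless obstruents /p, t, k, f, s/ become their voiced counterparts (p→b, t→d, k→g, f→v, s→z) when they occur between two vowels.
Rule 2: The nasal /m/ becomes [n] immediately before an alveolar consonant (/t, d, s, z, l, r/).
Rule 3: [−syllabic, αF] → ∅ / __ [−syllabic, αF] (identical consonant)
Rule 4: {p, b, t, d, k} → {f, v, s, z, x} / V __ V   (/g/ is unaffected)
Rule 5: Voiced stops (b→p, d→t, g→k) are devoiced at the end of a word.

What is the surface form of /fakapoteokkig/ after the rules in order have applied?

Rule 1 (intervocalic voicing): /k/ is a voiceless obstruent between vowels /a/ and /a/, so it voices to [g]. /p/ is a voiceless obstruent between vowels /a/ and /o/, so it voices to [b]. /t/ is a voiceless obstruent between vowels /o/ and /e/, so it voices to [d]. /fakapoteokkig/ → fagabodeokkig.
Rule 2 (nasal place assimilation): no segment meets the environment; /fagabodeokkig/ is unchanged.
Rule 3 (degemination): /kk/ is a geminate; the first /k/ deletes. /fagabodeokkig/ → fagabodeokig.
Rule 4 (intervocalic spirantization): /b/ is a stop between vowels /a/ and /o/, so it spirantizes to the fricative [v]. /d/ is a stop between vowels /o/ and /e/, so it spirantizes to the fricative [z]. /k/ is a stop between vowels /o/ and /i/, so it spirantizes to the fricative [x]. /fagabodeokig/ → fagavozeoxig.
Rule 5 (final devoicing): /g/ is a voiced stop in word-final position, so it devoices to [k]. /fagavozeoxig/ → fagavozeoxik.

fagavozeoxik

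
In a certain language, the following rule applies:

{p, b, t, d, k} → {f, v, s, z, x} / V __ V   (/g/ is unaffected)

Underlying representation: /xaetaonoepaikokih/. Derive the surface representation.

/t/ is a stop between vowels /e/ and /a/, so it spirantizes to the fricative [s].
/p/ is a stop between vowels /e/ and /a/, so it spirantizes to the fricative [f].
/k/ is a stop between vowels /i/ and /o/, so it spirantizes to the fricative [x].
/k/ is a stop between vowels /o/ and /i/, so it spirantizes to the fricative [x].
Surface form: [xaesaonoefaixoxih].

xaesaonoefaixoxih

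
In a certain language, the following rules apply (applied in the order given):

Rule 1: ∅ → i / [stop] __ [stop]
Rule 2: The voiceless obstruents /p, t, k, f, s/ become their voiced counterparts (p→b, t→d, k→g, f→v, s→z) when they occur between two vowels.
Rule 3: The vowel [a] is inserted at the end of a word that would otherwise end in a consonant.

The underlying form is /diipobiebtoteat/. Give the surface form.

Rule 1 (stop-cluster i-epenthesis): /b/ and /t/ form a stop–stop cluster, so [i] is inserted between them. /diipobiebtoteat/ → diipobiebitoteat.
Rule 2 (intervocalic voicing): /p/ is a voiceless obstruent between vowels /i/ and /o/, so it voices to [b]. /t/ is a voiceless obstruent between vowels /i/ and /o/, so it voices to [d]. /t/ is a voiceless obstruent between vowels /o/ and /e/, so it voices to [d]. /diipobiebitoteat/ → diibobiebidodeat.
Rule 3 (final a-epenthesis): the form ends in the consonant /t/, so [a] is inserted word-finally. /diibobiebidodeat/ → diibobiebidodeata.

diibobiebidodeata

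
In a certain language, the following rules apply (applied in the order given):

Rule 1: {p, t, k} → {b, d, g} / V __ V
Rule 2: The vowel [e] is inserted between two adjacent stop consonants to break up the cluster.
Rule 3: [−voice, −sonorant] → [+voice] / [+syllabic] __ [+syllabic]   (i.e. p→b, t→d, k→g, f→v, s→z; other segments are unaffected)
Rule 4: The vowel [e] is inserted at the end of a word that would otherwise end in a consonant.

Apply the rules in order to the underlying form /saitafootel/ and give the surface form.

Rule 1 (intervocalic voicing): /t/ is a voiceless stop between vowels /i/ and /a/, so it voices to [d]. /t/ is a voiceless stop between vowels /o/ and /e/, so it voices to [d]. /saitafootel/ → saidafoodel.
Rule 2 (stop-cluster e-epenthesis): no segment meets the environment; /saidafoodel/ is unchanged.
Rule 3 (intervocalic voicing): /f/ is a voiceless obstruent between vowels /a/ and /o/, so it voices to [v]. /saidafoodel/ → saidavoodel.
Rule 4 (final e-epenthesis): the form ends in the consonant /l/, so [e] is inserted word-finally. /saidavoodel/ → saidavoodele.

saidavoodele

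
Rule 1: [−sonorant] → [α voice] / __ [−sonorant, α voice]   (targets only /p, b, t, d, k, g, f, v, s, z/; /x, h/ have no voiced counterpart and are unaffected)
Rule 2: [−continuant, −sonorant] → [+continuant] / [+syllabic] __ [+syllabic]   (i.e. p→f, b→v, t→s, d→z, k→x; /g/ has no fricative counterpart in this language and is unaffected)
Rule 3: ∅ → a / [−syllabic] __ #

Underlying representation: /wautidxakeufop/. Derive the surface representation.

wausitxaxeufopa

Rule 1 (regressive voicing assimilation): /d/ precedes the voiceless obstruent /x/, so it devoices to [t] by assimilation. /wautidxakeufop/ → wautitxakeufop.
Rule 2 (intervocalic spirantization): /t/ is a stop between vowels /u/ and /i/, so it spirantizes to the fricative [s]. /k/ is a stop between vowels /a/ and /e/, so it spirantizes to the fricative [x]. /wautitxakeufop/ → wausitxaxeufop.
Rule 3 (final a-epenthesis): the form ends in the consonant /p/, so [a] is inserted word-finally. /wausitxaxeufop/ → wausitxaxeufopa.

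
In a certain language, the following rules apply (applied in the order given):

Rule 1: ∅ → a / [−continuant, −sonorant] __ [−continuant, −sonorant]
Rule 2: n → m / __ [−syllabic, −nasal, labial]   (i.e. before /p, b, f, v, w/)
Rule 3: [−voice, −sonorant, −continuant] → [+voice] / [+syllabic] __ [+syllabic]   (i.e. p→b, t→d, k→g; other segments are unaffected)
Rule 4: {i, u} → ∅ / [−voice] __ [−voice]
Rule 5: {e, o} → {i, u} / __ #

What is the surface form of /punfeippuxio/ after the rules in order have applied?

pumfeibabuxiu

Rule 1 (stop-cluster a-epenthesis): /p/ and /p/ form a stop–stop cluster, so [a] is inserted between them. /punfeippuxio/ → punfeipapuxio.
Rule 2 (nasal place assimilation): /n/ precedes the labial consonant /f/, so it assimilates in place to [m]. /punfeipapuxio/ → pumfeipapuxio.
Rule 3 (intervocalic voicing): /p/ is a voiceless stop between vowels /i/ and /a/, so it voices to [b]. /p/ is a voiceless stop between vowels /a/ and /u/, so it voices to [b]. /pumfeipapuxio/ → pumfeibabuxio.
Rule 4 (high vowel syncope): no segment meets the environment; /pumfeibabuxio/ is unchanged.
Rule 5 (final vowel raising): /o/ is a mid vowel in word-final position, so it raises to [u]. /pumfeibabuxio/ → pumfeibabuxiu.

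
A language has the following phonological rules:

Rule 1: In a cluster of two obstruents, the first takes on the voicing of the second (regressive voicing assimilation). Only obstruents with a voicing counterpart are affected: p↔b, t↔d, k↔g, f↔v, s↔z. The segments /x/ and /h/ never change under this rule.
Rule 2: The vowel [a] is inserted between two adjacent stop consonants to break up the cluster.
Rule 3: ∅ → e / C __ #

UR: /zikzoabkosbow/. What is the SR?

zigzoapakozbowe

Rule 1 (regressive voicing assimilation): /k/ precedes the voiced obstruent /z/, so it voices to [g] by assimilation. /b/ precedes the voiceless obstruent /k/, so it devoices to [p] by assimilation. /s/ precedes the voiced obstruent /b/, so it voices to [z] by assimilation. /zikzoabkosbow/ → zigzoapkozbow.
Rule 2 (stop-cluster a-epenthesis): /p/ and /k/ form a stop–stop cluster, so [a] is inserted between them. /zigzoapkozbow/ → zigzoapakozbow.
Rule 3 (final e-epenthesis): the form ends in the consonant /w/, so [e] is inserted word-finally. /zigzoapakozbow/ → zigzoapakozbowe.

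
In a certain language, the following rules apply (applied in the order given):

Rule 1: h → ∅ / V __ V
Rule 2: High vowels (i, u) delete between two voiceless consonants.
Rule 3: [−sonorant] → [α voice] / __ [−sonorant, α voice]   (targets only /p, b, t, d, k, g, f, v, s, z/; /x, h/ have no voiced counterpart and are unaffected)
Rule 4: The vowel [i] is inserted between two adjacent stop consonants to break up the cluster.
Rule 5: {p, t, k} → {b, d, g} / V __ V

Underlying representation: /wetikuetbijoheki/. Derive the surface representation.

wediguedibijoegi

Rule 1 (intervocalic h-deletion): /h/ occurs between vowels /o/ and /e/, so it deletes. /wetikuetbijoheki/ → wetikuetbijoeki.
Rule 2 (high vowel syncope): /i/ is a high vowel flanked by voiceless consonants /t/ and /k/, so it deletes. /wetikuetbijoeki/ → wetkuetbijoeki.
Rule 3 (regressive voicing assimilation): /t/ precedes the voiced obstruent /b/, so it voices to [d] by assimilation. /wetkuetbijoeki/ → wetkuedbijoeki.
Rule 4 (stop-cluster i-epenthesis): /t/ and /k/ form a stop–stop cluster, so [i] is inserted between them. /d/ and /b/ form a stop–stop cluster, so [i] is inserted between them. /wetkuedbijoeki/ → wetikuedibijoeki.
Rule 5 (intervocalic voicing): /t/ is a voiceless stop between vowels /e/ and /i/, so it voices to [d]. /k/ is a voiceless stop between vowels /i/ and /u/, so it voices to [g]. /k/ is a voiceless stop between vowels /e/ and /i/, so it voices to [g]. /wetikuedibijoeki/ → wediguedibijoegi.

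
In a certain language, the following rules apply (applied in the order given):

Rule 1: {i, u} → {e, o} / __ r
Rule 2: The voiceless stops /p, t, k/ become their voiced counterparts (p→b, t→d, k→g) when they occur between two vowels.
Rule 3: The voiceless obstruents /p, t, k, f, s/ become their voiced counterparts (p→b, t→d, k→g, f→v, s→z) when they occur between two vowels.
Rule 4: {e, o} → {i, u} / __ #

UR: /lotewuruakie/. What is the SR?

Rule 1 (pre-rhotic lowering): /u/ is a high vowel immediately before /r/, so it lowers to [o]. /lotewuruakie/ → loteworuakie.
Rule 2 (intervocalic voicing): /t/ is a voiceless stop between vowels /o/ and /e/, so it voices to [d]. /k/ is a voiceless stop between vowels /a/ and /i/, so it voices to [g]. /loteworuakie/ → lodeworuagie.
Rule 3 (intervocalic voicing): no segment meets the environment; /lodeworuagie/ is unchanged.
Rule 4 (final vowel raising): /e/ is a mid vowel in word-final position, so it raises to [i]. /lodeworuagie/ → lodeworuagii.

lodeworuagii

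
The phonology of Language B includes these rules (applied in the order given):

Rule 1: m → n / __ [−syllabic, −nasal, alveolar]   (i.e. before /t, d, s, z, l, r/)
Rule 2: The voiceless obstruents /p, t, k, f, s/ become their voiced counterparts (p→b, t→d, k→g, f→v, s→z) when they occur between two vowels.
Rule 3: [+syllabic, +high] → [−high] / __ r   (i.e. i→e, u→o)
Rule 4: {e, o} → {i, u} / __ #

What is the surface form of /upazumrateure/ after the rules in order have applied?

ubazunradeori

Rule 1 (nasal place assimilation): /m/ precedes the alveolar consonant /r/, so it assimilates in place to [n]. /upazumrateure/ → upazunrateure.
Rule 2 (intervocalic voicing): /p/ is a voiceless obstruent between vowels /u/ and /a/, so it voices to [b]. /t/ is a voiceless obstruent between vowels /a/ and /e/, so it voices to [d]. /upazunrateure/ → ubazunradeure.
Rule 3 (pre-rhotic lowering): /u/ is a high vowel immediately before /r/, so it lowers to [o]. /ubazunradeure/ → ubazunradeore.
Rule 4 (final vowel raising): /e/ is a mid vowel in word-final position, so it raises to [i]. /ubazunradeore/ → ubazunradeori.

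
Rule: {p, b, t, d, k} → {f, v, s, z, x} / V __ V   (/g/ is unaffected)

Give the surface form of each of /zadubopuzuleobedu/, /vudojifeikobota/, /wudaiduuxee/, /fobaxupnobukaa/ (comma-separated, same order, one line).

/zadubopuzuleobedu/: /d/ is a stop between vowels /a/ and /u/, so it spirantizes to the fricative [z]. /b/ is a stop between vowels /u/ and /o/, so it spirantizes to the fricative [v]. /p/ is a stop between vowels /o/ and /u/, so it spirantizes to the fricative [f]. /b/ is a stop between vowels /o/ and /e/, so it spirantizes to the fricative [v]. /d/ is a stop between vowels /e/ and /u/, so it spirantizes to the fricative [z]. → [zazuvofuzuleovezu].
/vudojifeikobota/: /d/ is a stop between vowels /u/ and /o/, so it spirantizes to the fricative [z]. /k/ is a stop between vowels /i/ and /o/, so it spirantizes to the fricative [x]. /b/ is a stop between vowels /o/ and /o/, so it spirantizes to the fricative [v]. /t/ is a stop between vowels /o/ and /a/, so it spirantizes to the fricative [s]. → [vuzojifeixovosa].
/wudaiduuxee/: /d/ is a stop between vowels /u/ and /a/, so it spirantizes to the fricative [z]. /d/ is a stop between vowels /i/ and /u/, so it spirantizes to the fricative [z]. → [wuzaizuuxee].
/fobaxupnobukaa/: /b/ is a stop between vowels /o/ and /a/, so it spirantizes to the fricative [v]. /b/ is a stop between vowels /o/ and /u/, so it spirantizes to the fricative [v]. /k/ is a stop between vowels /u/ and /a/, so it spirantizes to the fricative [x]. → [fovaxupnovuxaa].

zazuvofuzuleovezu, vuzojifeixovosa, wuzaizuuxee, fovaxupnovuxaa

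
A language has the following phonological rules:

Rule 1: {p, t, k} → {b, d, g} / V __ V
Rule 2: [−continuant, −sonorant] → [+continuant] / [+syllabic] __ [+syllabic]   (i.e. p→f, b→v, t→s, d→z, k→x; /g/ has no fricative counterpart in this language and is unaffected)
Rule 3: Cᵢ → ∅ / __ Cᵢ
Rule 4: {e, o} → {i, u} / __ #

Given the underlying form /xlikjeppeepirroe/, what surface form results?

Rule 1 (intervocalic voicing): /p/ is a voiceless stop between vowels /e/ and /i/, so it voices to [b]. /xlikjeppeepirroe/ → xlikjeppeebirroe.
Rule 2 (intervocalic spirantization): /b/ is a stop between vowels /e/ and /i/, so it spirantizes to the fricative [v]. /xlikjeppeebirroe/ → xlikjeppeevirroe.
Rule 3 (degemination): /pp/ is a geminate; the first /p/ deletes. /rr/ is a geminate; the first /r/ deletes. /xlikjeppeevirroe/ → xlikjepeeviroe.
Rule 4 (final vowel raising): /e/ is a mid vowel in word-final position, so it raises to [i]. /xlikjepeeviroe/ → xlikjepeeviroi.

xlikjepeeviroi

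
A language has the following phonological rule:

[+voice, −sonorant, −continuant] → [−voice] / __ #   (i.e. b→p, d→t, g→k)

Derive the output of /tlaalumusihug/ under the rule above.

tlaalumusihuk

/g/ is a voiced stop in word-final position, so it devoices to [k].
Surface form: [tlaalumusihuk].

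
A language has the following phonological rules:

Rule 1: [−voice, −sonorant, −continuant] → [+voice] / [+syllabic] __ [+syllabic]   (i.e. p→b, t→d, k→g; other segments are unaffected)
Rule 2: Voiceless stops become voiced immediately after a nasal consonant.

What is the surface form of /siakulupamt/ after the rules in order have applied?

Rule 1 (intervocalic voicing): /k/ is a voiceless stop between vowels /a/ and /u/, so it voices to [g]. /p/ is a voiceless stop between vowels /u/ and /a/, so it voices to [b]. /siakulupamt/ → siagulubamt.
Rule 2 (post-nasal voicing): /t/ is a voiceless stop immediately after the nasal /m/, so it voices to [d]. /siagulubamt/ → siagulubamd.

siagulubamd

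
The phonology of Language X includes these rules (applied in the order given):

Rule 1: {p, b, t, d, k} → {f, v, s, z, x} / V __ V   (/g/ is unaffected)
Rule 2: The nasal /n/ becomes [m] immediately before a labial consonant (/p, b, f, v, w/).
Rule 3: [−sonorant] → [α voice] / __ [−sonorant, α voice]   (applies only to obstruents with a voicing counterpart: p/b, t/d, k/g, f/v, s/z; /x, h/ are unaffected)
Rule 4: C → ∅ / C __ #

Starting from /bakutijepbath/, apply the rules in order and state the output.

baxusijebbat

Rule 1 (intervocalic spirantization): /k/ is a stop between vowels /a/ and /u/, so it spirantizes to the fricative [x]. /t/ is a stop between vowels /u/ and /i/, so it spirantizes to the fricative [s]. /bakutijepbath/ → baxusijepbath.
Rule 2 (nasal place assimilation): no segment meets the environment; /baxusijepbath/ is unchanged.
Rule 3 (regressive voicing assimilation): /p/ precedes the voiced obstruent /b/, so it voices to [b] by assimilation. /baxusijepbath/ → baxusijebbath.
Rule 4 (final cluster simplification): /h/ is the second consonant of a word-final cluster /th/, so it deletes. /baxusijebbath/ → baxusijebbat.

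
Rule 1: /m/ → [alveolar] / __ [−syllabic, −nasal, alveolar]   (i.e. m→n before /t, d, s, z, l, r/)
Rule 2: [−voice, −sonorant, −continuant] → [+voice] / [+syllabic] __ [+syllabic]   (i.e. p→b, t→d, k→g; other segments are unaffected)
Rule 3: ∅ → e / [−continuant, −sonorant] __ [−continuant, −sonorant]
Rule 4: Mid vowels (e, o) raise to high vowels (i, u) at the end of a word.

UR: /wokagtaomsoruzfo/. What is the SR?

wogagetaonsoruzfu

Rule 1 (nasal place assimilation): /m/ precedes the alveolar consonant /s/, so it assimilates in place to [n]. /wokagtaomsoruzfo/ → wokagtaonsoruzfo.
Rule 2 (intervocalic voicing): /k/ is a voiceless stop between vowels /o/ and /a/, so it voices to [g]. /wokagtaonsoruzfo/ → wogagtaonsoruzfo.
Rule 3 (stop-cluster e-epenthesis): /g/ and /t/ form a stop–stop cluster, so [e] is inserted between them. /wogagtaonsoruzfo/ → wogagetaonsoruzfo.
Rule 4 (final vowel raising): /o/ is a mid vowel in word-final position, so it raises to [u]. /wogagetaonsoruzfo/ → wogagetaonsoruzfu.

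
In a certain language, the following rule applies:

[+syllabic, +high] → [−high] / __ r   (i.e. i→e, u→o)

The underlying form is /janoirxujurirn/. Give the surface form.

/i/ is a high vowel immediately before /r/, so it lowers to [e].
/u/ is a high vowel immediately before /r/, so it lowers to [o].
/i/ is a high vowel immediately before /r/, so it lowers to [e].
Surface form: [janoerxujorern].

janoerxujorern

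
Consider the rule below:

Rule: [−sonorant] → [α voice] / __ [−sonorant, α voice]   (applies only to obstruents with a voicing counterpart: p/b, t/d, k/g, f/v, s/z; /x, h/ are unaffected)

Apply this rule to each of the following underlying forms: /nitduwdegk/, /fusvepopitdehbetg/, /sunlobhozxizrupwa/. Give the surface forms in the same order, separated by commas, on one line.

nidduwdekk, fuzvepopiddehbedg, sunlophosxizrupwa

/nitduwdegk/: /t/ precedes the voiced obstruent /d/, so it voices to [d] by assimilation. /g/ precedes the voiceless obstruent /k/, so it devoices to [k] by assimilation. → [nidduwdekk].
/fusvepopitdehbetg/: /s/ precedes the voiced obstruent /v/, so it voices to [z] by assimilation. /t/ precedes the voiced obstruent /d/, so it voices to [d] by assimilation. /t/ precedes the voiced obstruent /g/, so it voices to [d] by assimilation. → [fuzvepopiddehbedg].
/sunlobhozxizrupwa/: /b/ precedes the voiceless obstruent /h/, so it devoices to [p] by assimilation. /z/ precedes the voiceless obstruent /x/, so it devoices to [s] by assimilation. → [sunlophosxizrupwa].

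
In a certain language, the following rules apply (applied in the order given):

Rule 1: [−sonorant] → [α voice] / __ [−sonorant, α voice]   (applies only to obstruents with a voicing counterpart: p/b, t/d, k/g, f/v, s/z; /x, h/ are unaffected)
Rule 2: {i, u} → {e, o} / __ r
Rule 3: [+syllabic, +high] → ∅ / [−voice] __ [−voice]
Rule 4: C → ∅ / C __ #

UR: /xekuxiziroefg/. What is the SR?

xekxizeroev

Rule 1 (regressive voicing assimilation): /f/ precedes the voiced obstruent /g/, so it voices to [v] by assimilation. /xekuxiziroefg/ → xekuxiziroevg.
Rule 2 (pre-rhotic lowering): /i/ is a high vowel immediately before /r/, so it lowers to [e]. /xekuxiziroevg/ → xekuxizeroevg.
Rule 3 (high vowel syncope): /u/ is a high vowel flanked by voiceless consonants /k/ and /x/, so it deletes. /xekuxizeroevg/ → xekxizeroevg.
Rule 4 (final cluster simplification): /g/ is the second consonant of a word-final cluster /vg/, so it deletes. /xekxizeroevg/ → xekxizeroev.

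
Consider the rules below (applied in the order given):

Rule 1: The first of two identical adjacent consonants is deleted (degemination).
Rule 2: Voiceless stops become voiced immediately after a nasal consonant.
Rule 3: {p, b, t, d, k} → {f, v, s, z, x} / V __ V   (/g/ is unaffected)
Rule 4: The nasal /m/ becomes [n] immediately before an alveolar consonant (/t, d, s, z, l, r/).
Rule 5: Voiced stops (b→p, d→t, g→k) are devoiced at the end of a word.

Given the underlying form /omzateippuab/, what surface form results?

onzaseifuap

Rule 1 (degemination): /pp/ is a geminate; the first /p/ deletes. /omzateippuab/ → omzateipuab.
Rule 2 (post-nasal voicing): no segment meets the environment; /omzateipuab/ is unchanged.
Rule 3 (intervocalic spirantization): /t/ is a stop between vowels /a/ and /e/, so it spirantizes to the fricative [s]. /p/ is a stop between vowels /i/ and /u/, so it spirantizes to the fricative [f]. /omzateipuab/ → omzaseifuab.
Rule 4 (nasal place assimilation): /m/ precedes the alveolar consonant /z/, so it assimilates in place to [n]. /omzaseifuab/ → onzaseifuab.
Rule 5 (final devoicing): /b/ is a voiced stop in word-final position, so it devoices to [p]. /onzaseifuab/ → onzaseifuap.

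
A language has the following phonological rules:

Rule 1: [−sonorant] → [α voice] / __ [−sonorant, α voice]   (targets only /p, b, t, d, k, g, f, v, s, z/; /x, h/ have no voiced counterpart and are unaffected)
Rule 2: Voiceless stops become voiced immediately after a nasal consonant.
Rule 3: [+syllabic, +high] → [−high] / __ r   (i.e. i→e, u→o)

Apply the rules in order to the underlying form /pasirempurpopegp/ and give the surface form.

Rule 1 (regressive voicing assimilation): /g/ precedes the voiceless obstruent /p/, so it devoices to [k] by assimilation. /pasirempurpopegp/ → pasirempurpopekp.
Rule 2 (post-nasal voicing): /p/ is a voiceless stop immediately after the nasal /m/, so it voices to [b]. /pasirempurpopekp/ → pasiremburpopekp.
Rule 3 (pre-rhotic lowering): /i/ is a high vowel immediately before /r/, so it lowers to [e]. /u/ is a high vowel immediately before /r/, so it lowers to [o]. /pasiremburpopekp/ → paseremborpopekp.

paseremborpopekp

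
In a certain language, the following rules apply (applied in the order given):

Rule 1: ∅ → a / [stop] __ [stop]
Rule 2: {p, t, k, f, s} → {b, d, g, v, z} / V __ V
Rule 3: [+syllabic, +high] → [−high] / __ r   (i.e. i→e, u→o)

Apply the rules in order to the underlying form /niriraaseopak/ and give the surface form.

Rule 1 (stop-cluster a-epenthesis): no segment meets the environment; /niriraaseopak/ is unchanged.
Rule 2 (intervocalic voicing): /s/ is a voiceless obstruent between vowels /a/ and /e/, so it voices to [z]. /p/ is a voiceless obstruent between vowels /o/ and /a/, so it voices to [b]. /niriraaseopak/ → niriraazeobak.
Rule 3 (pre-rhotic lowering): /i/ is a high vowel immediately before /r/, so it lowers to [e]. /i/ is a high vowel immediately before /r/, so it lowers to [e]. /niriraazeobak/ → nereraazeobak.

nereraazeobak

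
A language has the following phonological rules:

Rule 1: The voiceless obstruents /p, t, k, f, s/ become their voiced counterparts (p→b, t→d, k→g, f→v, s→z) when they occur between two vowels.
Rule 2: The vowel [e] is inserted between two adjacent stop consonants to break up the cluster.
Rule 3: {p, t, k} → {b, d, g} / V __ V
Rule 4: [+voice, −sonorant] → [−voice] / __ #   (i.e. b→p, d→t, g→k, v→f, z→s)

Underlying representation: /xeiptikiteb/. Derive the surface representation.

xeibedigidep

Rule 1 (intervocalic voicing): /k/ is a voiceless obstruent between vowels /i/ and /i/, so it voices to [g]. /t/ is a voiceless obstruent between vowels /i/ and /e/, so it voices to [d]. /xeiptikiteb/ → xeiptigideb.
Rule 2 (stop-cluster e-epenthesis): /p/ and /t/ form a stop–stop cluster, so [e] is inserted between them. /xeiptigideb/ → xeipetigideb.
Rule 3 (intervocalic voicing): /p/ is a voiceless stop between vowels /i/ and /e/, so it voices to [b]. /t/ is a voiceless stop between vowels /e/ and /i/, so it voices to [d]. /xeipetigideb/ → xeibedigideb.
Rule 4 (final devoicing): /b/ is a voiced obstruent in word-final position, so it devoices to [p]. /xeibedigideb/ → xeibedigidep.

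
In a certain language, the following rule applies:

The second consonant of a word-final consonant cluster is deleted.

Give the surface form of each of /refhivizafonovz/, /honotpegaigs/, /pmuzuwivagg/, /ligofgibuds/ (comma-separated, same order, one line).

/refhivizafonovz/: /z/ is the second consonant of a word-final cluster /vz/, so it deletes. → [refhivizafonov].
/honotpegaigs/: /s/ is the second consonant of a word-final cluster /gs/, so it deletes. → [honotpegaig].
/pmuzuwivagg/: /g/ is the second consonant of a word-final cluster /gg/, so it deletes. → [pmuzuwivag].
/ligofgibuds/: /s/ is the second consonant of a word-final cluster /ds/, so it deletes. → [ligofgibud].

refhivizafonov, honotpegaig, pmuzuwivag, ligofgibud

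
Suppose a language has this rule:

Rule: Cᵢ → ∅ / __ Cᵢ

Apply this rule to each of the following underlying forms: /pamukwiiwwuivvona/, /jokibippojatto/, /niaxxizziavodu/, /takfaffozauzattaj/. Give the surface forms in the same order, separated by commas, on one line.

/pamukwiiwwuivvona/: /ww/ is a geminate; the first /w/ deletes. /vv/ is a geminate; the first /v/ deletes. → [pamukwiiwuivona].
/jokibippojatto/: /pp/ is a geminate; the first /p/ deletes. /tt/ is a geminate; the first /t/ deletes. → [jokibipojato].
/niaxxizziavodu/: /xx/ is a geminate; the first /x/ deletes. /zz/ is a geminate; the first /z/ deletes. → [niaxiziavodu].
/takfaffozauzattaj/: /ff/ is a geminate; the first /f/ deletes. /tt/ is a geminate; the first /t/ deletes. → [takfafozauzataj].

pamukwiiwuivona, jokibipojato, niaxiziavodu, takfafozauzataj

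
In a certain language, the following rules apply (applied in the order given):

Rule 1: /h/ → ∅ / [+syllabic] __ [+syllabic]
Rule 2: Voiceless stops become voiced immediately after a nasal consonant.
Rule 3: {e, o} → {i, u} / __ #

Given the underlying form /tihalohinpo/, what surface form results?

tialoinbu

Rule 1 (intervocalic h-deletion): /h/ occurs between vowels /i/ and /a/, so it deletes. /h/ occurs between vowels /o/ and /i/, so it deletes. /tihalohinpo/ → tialoinpo.
Rule 2 (post-nasal voicing): /p/ is a voiceless stop immediately after the nasal /n/, so it voices to [b]. /tialoinpo/ → tialoinbo.
Rule 3 (final vowel raising): /o/ is a mid vowel in word-final position, so it raises to [u]. /tialoinbo/ → tialoinbu.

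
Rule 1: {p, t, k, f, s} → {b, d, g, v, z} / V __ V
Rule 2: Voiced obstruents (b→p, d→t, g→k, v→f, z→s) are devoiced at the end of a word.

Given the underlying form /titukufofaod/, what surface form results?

Rule 1 (intervocalic voicing): /t/ is a voiceless obstruent between vowels /i/ and /u/, so it voices to [d]. /k/ is a voiceless obstruent between vowels /u/ and /u/, so it voices to [g]. /f/ is a voiceless obstruent between vowels /u/ and /o/, so it voices to [v]. /f/ is a voiceless obstruent between vowels /o/ and /a/, so it voices to [v]. /titukufofaod/ → tiduguvovaod.
Rule 2 (final devoicing): /d/ is a voiced obstruent in word-final position, so it devoices to [t]. /tiduguvovaod/ → tiduguvovaot.

tiduguvovaot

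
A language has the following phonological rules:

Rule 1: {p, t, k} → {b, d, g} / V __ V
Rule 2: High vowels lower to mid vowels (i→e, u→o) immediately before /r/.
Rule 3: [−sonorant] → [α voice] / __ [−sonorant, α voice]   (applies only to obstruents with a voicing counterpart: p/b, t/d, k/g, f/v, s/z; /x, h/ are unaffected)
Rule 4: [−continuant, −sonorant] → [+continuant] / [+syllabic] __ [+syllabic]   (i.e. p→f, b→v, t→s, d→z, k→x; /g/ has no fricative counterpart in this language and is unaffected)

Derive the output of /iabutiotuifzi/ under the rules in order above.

iavuziozuivzi

Rule 1 (intervocalic voicing): /t/ is a voiceless stop between vowels /u/ and /i/, so it voices to [d]. /t/ is a voiceless stop between vowels /o/ and /u/, so it voices to [d]. /iabutiotuifzi/ → iabudioduifzi.
Rule 2 (pre-rhotic lowering): no segment meets the environment; /iabudioduifzi/ is unchanged.
Rule 3 (regressive voicing assimilation): /f/ precedes the voiced obstruent /z/, so it voices to [v] by assimilation. /iabudioduifzi/ → iabudioduivzi.
Rule 4 (intervocalic spirantization): /b/ is a stop between vowels /a/ and /u/, so it spirantizes to the fricative [v]. /d/ is a stop between vowels /u/ and /i/, so it spirantizes to the fricative [z]. /d/ is a stop between vowels /o/ and /u/, so it spirantizes to the fricative [z]. /iabudioduivzi/ → iavuziozuivzi.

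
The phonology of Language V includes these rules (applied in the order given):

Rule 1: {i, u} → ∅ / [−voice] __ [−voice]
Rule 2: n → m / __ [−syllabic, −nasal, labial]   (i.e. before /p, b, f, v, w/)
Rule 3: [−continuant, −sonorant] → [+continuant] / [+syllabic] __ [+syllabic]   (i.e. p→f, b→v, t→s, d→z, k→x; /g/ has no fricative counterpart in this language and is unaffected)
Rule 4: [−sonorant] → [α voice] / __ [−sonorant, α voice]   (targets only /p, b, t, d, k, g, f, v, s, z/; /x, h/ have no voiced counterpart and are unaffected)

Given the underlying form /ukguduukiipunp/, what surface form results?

ugguzuuxiifump

Rule 1 (high vowel syncope): no segment meets the environment; /ukguduukiipunp/ is unchanged.
Rule 2 (nasal place assimilation): /n/ precedes the labial consonant /p/, so it assimilates in place to [m]. /ukguduukiipunp/ → ukguduukiipump.
Rule 3 (intervocalic spirantization): /d/ is a stop between vowels /u/ and /u/, so it spirantizes to the fricative [z]. /k/ is a stop between vowels /u/ and /i/, so it spirantizes to the fricative [x]. /p/ is a stop between vowels /i/ and /u/, so it spirantizes to the fricative [f]. /ukguduukiipump/ → ukguzuuxiifump.
Rule 4 (regressive voicing assimilation): /k/ precedes the voiced obstruent /g/, so it voices to [g] by assimilation. /ukguzuuxiifump/ → ugguzuuxiifump.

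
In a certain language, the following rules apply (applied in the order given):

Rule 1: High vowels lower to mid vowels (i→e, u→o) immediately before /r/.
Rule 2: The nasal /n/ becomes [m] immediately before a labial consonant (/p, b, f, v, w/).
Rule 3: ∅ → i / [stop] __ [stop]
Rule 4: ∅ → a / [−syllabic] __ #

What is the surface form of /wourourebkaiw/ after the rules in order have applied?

wooroorebikaiwa

Rule 1 (pre-rhotic lowering): /u/ is a high vowel immediately before /r/, so it lowers to [o]. /u/ is a high vowel immediately before /r/, so it lowers to [o]. /wourourebkaiw/ → wooroorebkaiw.
Rule 2 (nasal place assimilation): no segment meets the environment; /wooroorebkaiw/ is unchanged.
Rule 3 (stop-cluster i-epenthesis): /b/ and /k/ form a stop–stop cluster, so [i] is inserted between them. /wooroorebkaiw/ → wooroorebikaiw.
Rule 4 (final a-epenthesis): the form ends in the consonant /w/, so [a] is inserted word-finally. /wooroorebikaiw/ → wooroorebikaiwa.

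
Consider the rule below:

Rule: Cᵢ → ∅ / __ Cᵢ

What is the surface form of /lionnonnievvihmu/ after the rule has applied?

/nn/ is a geminate; the first /n/ deletes.
/nn/ is a geminate; the first /n/ deletes.
/vv/ is a geminate; the first /v/ deletes.
The other instances of /l/, /n/, /v/, /h/, /m/ do not occur in the required environment and remain unchanged.
Surface form: [liononievihmu].

liononievihmu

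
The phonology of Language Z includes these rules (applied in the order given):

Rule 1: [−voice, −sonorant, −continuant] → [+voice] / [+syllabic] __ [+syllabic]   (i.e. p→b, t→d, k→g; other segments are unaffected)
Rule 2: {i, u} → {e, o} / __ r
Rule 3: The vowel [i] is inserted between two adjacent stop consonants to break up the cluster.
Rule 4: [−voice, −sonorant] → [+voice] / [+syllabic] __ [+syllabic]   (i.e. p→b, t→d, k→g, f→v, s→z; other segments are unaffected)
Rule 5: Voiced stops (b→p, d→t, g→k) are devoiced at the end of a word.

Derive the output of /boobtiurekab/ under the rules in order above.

Rule 1 (intervocalic voicing): /k/ is a voiceless stop between vowels /e/ and /a/, so it voices to [g]. /boobtiurekab/ → boobtiuregab.
Rule 2 (pre-rhotic lowering): /u/ is a high vowel immediately before /r/, so it lowers to [o]. /boobtiuregab/ → boobtioregab.
Rule 3 (stop-cluster i-epenthesis): /b/ and /t/ form a stop–stop cluster, so [i] is inserted between them. /boobtioregab/ → boobitioregab.
Rule 4 (intervocalic voicing): /t/ is a voiceless obstruent between vowels /i/ and /i/, so it voices to [d]. /boobitioregab/ → boobidioregab.
Rule 5 (final devoicing): /b/ is a voiced stop in word-final position, so it devoices to [p]. /boobidioregab/ → boobidioregap.

boobidioregap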